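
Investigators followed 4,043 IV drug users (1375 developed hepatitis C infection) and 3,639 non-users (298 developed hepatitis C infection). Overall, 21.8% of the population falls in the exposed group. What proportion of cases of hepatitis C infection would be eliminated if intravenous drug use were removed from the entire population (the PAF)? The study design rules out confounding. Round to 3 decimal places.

PAF ≈ 0.407

p₁ = P(outcome | exposed) = 1375/4043 = 0.34009
p₀ = P(outcome | unexposed) = 298/3639 = 0.081891
Overall risk P(Y=1) = π·p₁ + (1−π)·p₀ = 0.218×0.34009 + 0.782×0.081891 = 0.13818.
Under exogeneity, PAF = [P(Y=1) − p₀] / P(Y=1).
PAF = (0.13818 − 0.081891) / 0.13818 ≈ 0.4074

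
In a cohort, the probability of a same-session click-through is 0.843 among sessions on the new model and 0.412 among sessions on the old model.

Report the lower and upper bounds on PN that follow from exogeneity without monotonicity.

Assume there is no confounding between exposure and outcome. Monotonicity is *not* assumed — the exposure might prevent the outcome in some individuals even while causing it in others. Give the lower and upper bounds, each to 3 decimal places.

0.511 ≤ PN ≤ 0.698

Let p₁ = 0.843, p₀ = 0.412.
Under exogeneity alone the bounds on PN are max{0,(p₁−p₀)/p₁} ≤ PN ≤ min{1,(1−p₀)/p₁}.
  lower = (p₁ − p₀)/p₁ = 0.431 / 0.843 ≈ 0.5113
  upper = min{1, (1 − p₀)/p₁} = 0.588 / 0.843 ≈ 0.6975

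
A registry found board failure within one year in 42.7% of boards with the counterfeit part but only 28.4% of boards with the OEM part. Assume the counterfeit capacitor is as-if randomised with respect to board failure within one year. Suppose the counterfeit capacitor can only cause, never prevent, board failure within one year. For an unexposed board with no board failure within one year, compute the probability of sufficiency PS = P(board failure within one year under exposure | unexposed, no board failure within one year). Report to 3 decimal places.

PS ≈ 0.200

p₁ = 0.427, p₀ = 0.284.
Under exogeneity and monotonicity, PS = (p₁ − p₀) / (1 − p₀).
PS = (0.427 − 0.284) / (1 − 0.284) = 0.143 / 0.716 ≈ 0.1997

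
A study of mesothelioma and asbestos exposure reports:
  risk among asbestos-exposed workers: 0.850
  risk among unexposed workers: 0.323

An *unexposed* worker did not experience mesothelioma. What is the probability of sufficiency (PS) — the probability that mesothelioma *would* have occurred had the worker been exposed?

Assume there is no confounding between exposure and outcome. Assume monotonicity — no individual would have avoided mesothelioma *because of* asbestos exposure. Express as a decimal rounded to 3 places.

Let p₁ = 0.85, p₀ = 0.323.
Under exogeneity and monotonicity, PS = (p₁ − p₀) / (1 − p₀).
PS = (0.85 − 0.323) / (1 − 0.323) = 0.527 / 0.677 ≈ 0.7784

PS ≈ 0.778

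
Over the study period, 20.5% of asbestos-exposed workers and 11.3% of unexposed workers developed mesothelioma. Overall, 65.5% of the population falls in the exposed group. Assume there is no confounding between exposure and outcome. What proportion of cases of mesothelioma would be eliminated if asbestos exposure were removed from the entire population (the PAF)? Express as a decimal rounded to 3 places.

p₁ = 0.205, p₀ = 0.113.
Overall risk P(Y=1) = π·p₁ + (1−π)·p₀ = 0.655×0.205 + 0.345×0.113 = 0.17326.
Under exogeneity, PAF = [P(Y=1) − p₀] / P(Y=1).
PAF = (0.17326 − 0.113) / 0.17326 ≈ 0.3478

PAF ≈ 0.348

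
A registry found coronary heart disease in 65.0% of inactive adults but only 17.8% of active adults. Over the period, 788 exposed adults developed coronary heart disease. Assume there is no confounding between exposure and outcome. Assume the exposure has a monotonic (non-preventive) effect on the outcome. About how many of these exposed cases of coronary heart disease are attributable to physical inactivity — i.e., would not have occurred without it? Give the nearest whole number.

p₁ = 0.65, p₀ = 0.178.
PN = (p₁ − p₀)/p₁ = (0.65 − 0.178) / 0.65 ≈ 0.72615.
Attributable cases ≈ PN × (exposed cases) = 0.72615 × 788 ≈ 572.21.

about 572 cases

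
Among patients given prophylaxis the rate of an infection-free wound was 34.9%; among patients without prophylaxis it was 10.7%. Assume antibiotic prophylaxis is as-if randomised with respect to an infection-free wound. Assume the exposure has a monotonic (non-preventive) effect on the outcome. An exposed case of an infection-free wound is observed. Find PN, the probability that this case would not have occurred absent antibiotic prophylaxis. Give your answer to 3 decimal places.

p₁ = 0.349, p₀ = 0.107.
Under exogeneity and monotonicity, PN = (p₁ − p₀) / p₁.
PN = (0.349 − 0.107) / 0.349 = 0.242 / 0.349 ≈ 0.6934

PN ≈ 0.693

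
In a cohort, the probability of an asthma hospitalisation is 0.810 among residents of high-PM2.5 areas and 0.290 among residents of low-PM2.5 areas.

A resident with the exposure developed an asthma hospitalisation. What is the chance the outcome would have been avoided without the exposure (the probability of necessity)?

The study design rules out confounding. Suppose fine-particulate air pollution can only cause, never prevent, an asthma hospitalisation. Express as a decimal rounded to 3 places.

Let p₁ = 0.81, p₀ = 0.29.
Under exogeneity and monotonicity, PN = (p₁ − p₀) / p₁.
PN = (0.81 − 0.29) / 0.81 = 0.52 / 0.81 ≈ 0.6420

PN ≈ 0.642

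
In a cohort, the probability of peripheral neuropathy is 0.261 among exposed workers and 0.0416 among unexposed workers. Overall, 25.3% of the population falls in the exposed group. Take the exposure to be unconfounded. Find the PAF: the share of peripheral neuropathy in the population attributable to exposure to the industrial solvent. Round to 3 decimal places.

PAF ≈ 0.572

Let p₁ = 0.261, p₀ = 0.0416.
Overall risk P(Y=1) = π·p₁ + (1−π)·p₀ = 0.253×0.261 + 0.747×0.0416 = 0.097108.
Under exogeneity, PAF = [P(Y=1) − p₀] / P(Y=1).
PAF = (0.097108 − 0.0416) / 0.097108 ≈ 0.5716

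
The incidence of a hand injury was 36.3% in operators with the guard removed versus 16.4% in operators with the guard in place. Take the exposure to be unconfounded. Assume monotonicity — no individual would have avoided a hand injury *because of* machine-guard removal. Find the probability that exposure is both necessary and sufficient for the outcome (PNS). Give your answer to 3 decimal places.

PNS ≈ 0.199

p₁ = 0.363, p₀ = 0.164.
Under exogeneity and monotonicity, PNS = p₁ − p₀.
PNS = 0.363 − 0.164 = 0.199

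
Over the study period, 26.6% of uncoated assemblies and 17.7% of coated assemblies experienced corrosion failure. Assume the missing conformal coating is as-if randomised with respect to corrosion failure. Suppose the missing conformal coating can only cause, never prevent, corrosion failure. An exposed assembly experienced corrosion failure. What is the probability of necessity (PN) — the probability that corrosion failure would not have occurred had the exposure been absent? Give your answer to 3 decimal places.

p₁ = 0.266, p₀ = 0.177.
Under exogeneity and monotonicity, PN = (p₁ − p₀) / p₁.
PN = (0.266 − 0.177) / 0.266 = 0.089 / 0.266 ≈ 0.3346

PN ≈ 0.335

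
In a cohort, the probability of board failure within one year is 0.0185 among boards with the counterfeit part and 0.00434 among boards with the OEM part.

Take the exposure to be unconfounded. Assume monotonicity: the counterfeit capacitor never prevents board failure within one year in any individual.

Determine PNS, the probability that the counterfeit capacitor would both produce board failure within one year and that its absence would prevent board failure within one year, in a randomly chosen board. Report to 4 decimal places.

Let p₁ = 0.0185, p₀ = 0.00434.
Under exogeneity and monotonicity, PNS = p₁ − p₀.
PNS = 0.0185 − 0.00434 = 0.01416

PNS ≈ 0.0142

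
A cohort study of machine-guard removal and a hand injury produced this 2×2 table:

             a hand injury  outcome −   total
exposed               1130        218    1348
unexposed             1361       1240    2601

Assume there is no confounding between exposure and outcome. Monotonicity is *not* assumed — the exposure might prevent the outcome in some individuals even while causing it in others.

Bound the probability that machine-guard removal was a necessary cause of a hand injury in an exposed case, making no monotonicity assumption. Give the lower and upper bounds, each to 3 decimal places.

p₁ = P(outcome | exposed) = 1130/1348 = 0.83828
p₀ = P(outcome | unexposed) = 1361/2601 = 0.52326
Under exogeneity alone the bounds on PN are max{0,(p₁−p₀)/p₁} ≤ PN ≤ min{1,(1−p₀)/p₁}.
  lower = (p₁ − p₀)/p₁ = 0.31502 / 0.83828 ≈ 0.3758
  upper = min{1, (1 − p₀)/p₁} = 0.47674 / 0.83828 ≈ 0.5687

0.376 ≤ PN ≤ 0.569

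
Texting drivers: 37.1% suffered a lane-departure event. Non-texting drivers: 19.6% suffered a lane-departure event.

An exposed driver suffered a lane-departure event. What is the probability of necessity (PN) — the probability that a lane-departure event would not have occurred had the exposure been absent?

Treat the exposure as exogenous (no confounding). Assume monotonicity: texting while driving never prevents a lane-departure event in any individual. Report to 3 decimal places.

PN ≈ 0.472

p₁ = 0.371, p₀ = 0.196.
Under exogeneity and monotonicity, PN = (p₁ − p₀) / p₁.
PN = (0.371 − 0.196) / 0.371 = 0.175 / 0.371 ≈ 0.4717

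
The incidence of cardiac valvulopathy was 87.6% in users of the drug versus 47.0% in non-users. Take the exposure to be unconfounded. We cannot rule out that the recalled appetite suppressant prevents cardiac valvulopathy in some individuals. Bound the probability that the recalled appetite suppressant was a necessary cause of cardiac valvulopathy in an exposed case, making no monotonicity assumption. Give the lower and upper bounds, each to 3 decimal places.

0.463 ≤ PN ≤ 0.605

p₁ = 0.876, p₀ = 0.47.
Under exogeneity alone the bounds on PN are max{0,(p₁−p₀)/p₁} ≤ PN ≤ min{1,(1−p₀)/p₁}.
  lower = (p₁ − p₀)/p₁ = 0.406 / 0.876 ≈ 0.4635
  upper = min{1, (1 − p₀)/p₁} = 0.53 / 0.876 ≈ 0.6050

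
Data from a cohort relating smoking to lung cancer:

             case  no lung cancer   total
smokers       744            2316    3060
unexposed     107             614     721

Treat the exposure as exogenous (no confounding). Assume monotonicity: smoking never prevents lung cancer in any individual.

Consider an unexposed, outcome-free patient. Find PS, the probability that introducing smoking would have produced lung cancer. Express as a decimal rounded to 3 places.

p₁ = P(outcome | exposed) = 744/3060 = 0.24314
p₀ = P(outcome | unexposed) = 107/721 = 0.1484
Under exogeneity and monotonicity, PS = (p₁ − p₀)/(1 − p₀).
PS = (0.24314 − 0.1484) / 0.8516 ≈ 0.1112

PS ≈ 0.111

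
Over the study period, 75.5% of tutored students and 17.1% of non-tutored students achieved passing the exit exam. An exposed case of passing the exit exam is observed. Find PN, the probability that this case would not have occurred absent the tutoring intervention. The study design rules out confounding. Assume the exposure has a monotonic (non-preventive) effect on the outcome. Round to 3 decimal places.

PN ≈ 0.774

p₁ = 0.755, p₀ = 0.171.
Under exogeneity and monotonicity, PN = (p₁ − p₀) / p₁.
PN = (0.755 − 0.171) / 0.755 = 0.584 / 0.755 ≈ 0.7735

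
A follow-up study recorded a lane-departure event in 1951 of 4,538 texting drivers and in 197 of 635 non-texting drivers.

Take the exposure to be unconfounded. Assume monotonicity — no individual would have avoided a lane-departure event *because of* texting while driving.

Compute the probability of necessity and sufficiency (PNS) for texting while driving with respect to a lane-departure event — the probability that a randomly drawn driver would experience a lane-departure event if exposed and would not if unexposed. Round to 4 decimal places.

p₁ = P(outcome | exposed) = 1951/4538 = 0.42993
p₀ = P(outcome | unexposed) = 197/635 = 0.31024
Under exogeneity and monotonicity, PNS = p₁ − p₀.
PNS = 0.42993 − 0.31024 = 0.11969

PNS ≈ 0.1197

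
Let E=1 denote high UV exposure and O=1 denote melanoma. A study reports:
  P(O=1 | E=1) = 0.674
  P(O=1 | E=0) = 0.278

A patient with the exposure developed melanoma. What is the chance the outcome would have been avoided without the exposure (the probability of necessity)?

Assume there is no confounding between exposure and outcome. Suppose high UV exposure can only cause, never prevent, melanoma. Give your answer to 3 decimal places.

PN ≈ 0.588

Let p₁ = 0.674, p₀ = 0.278.
Under exogeneity and monotonicity, PN = (p₁ − p₀) / p₁.
PN = (0.674 − 0.278) / 0.674 = 0.396 / 0.674 ≈ 0.5875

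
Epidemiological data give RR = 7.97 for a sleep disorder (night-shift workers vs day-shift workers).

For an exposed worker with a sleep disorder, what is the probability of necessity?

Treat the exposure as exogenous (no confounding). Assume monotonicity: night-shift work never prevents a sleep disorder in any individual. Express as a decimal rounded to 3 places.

Under exogeneity and monotonicity, PN = (RR − 1) / RR = 1 − 1/RR.
PN = (7.97 − 1) / 7.97 = 6.97 / 7.97 ≈ 0.8745

PN ≈ 0.875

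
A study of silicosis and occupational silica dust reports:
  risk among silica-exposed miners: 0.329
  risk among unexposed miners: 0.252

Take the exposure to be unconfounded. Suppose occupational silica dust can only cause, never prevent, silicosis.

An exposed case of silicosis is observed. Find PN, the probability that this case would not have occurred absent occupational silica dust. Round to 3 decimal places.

PN ≈ 0.234

Let p₁ = 0.329, p₀ = 0.252.
Under exogeneity and monotonicity, PN = (p₁ − p₀) / p₁.
PN = (0.329 − 0.252) / 0.329 = 0.077 / 0.329 ≈ 0.2340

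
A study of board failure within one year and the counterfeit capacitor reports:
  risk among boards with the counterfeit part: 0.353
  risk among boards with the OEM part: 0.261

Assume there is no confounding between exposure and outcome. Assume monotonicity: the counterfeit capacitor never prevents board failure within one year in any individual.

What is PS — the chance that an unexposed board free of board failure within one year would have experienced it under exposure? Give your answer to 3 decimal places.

PS ≈ 0.124

Let p₁ = 0.353, p₀ = 0.261.
Under exogeneity and monotonicity, PS = (p₁ − p₀) / (1 − p₀).
PS = (0.353 − 0.261) / (1 − 0.261) = 0.092 / 0.739 ≈ 0.1245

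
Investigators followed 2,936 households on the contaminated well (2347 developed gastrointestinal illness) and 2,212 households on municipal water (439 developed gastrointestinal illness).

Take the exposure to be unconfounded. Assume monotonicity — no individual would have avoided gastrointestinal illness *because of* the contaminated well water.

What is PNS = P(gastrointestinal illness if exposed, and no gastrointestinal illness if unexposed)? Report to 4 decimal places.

PNS ≈ 0.6009

p₁ = P(outcome | exposed) = 2347/2936 = 0.79939
p₀ = P(outcome | unexposed) = 439/2212 = 0.19846
Under exogeneity and monotonicity, PNS = p₁ − p₀.
PNS = 0.79939 − 0.19846 = 0.60092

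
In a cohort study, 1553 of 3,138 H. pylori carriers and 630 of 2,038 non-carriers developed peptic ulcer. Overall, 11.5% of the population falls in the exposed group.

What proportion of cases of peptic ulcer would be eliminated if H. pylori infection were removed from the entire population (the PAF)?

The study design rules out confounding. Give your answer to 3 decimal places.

PAF ≈ 0.065

p₁ = P(outcome | exposed) = 1553/3138 = 0.4949
p₀ = P(outcome | unexposed) = 630/2038 = 0.30913
Overall risk P(Y=1) = π·p₁ + (1−π)·p₀ = 0.115×0.4949 + 0.885×0.30913 = 0.33049.
Under exogeneity, PAF = [P(Y=1) − p₀] / P(Y=1).
PAF = (0.33049 − 0.30913) / 0.33049 ≈ 0.0646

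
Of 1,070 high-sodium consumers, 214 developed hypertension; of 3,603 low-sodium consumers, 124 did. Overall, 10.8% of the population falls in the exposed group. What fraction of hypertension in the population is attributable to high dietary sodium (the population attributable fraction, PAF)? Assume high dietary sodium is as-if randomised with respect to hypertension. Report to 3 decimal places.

PAF ≈ 0.342

p₁ = P(outcome | exposed) = 214/1070 = 0.2
p₀ = P(outcome | unexposed) = 124/3603 = 0.034416
Overall risk P(Y=1) = π·p₁ + (1−π)·p₀ = 0.108×0.2 + 0.892×0.034416 = 0.052299.
Under exogeneity, PAF = [P(Y=1) − p₀] / P(Y=1).
PAF = (0.052299 − 0.034416) / 0.052299 ≈ 0.3419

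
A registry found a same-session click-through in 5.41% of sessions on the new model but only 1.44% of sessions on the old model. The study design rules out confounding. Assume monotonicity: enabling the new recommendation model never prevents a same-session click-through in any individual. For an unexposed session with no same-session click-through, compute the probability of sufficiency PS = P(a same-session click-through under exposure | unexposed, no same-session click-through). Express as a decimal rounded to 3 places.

PS ≈ 0.040

p₁ = 0.0541, p₀ = 0.0144.
Under exogeneity and monotonicity, PS = (p₁ − p₀) / (1 − p₀).
PS = (0.0541 − 0.0144) / (1 − 0.0144) = 0.0397 / 0.9856 ≈ 0.0403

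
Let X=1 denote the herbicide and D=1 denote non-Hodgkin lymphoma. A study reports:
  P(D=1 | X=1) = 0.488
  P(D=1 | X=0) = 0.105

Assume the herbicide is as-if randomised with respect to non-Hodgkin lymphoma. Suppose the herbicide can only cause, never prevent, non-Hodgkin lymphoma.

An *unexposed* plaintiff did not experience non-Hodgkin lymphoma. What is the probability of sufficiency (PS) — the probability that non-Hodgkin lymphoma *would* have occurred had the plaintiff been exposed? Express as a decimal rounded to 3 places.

Let p₁ = 0.488, p₀ = 0.105.
Under exogeneity and monotonicity, PS = (p₁ − p₀) / (1 − p₀).
PS = (0.488 − 0.105) / (1 − 0.105) = 0.383 / 0.895 ≈ 0.4279

PS ≈ 0.428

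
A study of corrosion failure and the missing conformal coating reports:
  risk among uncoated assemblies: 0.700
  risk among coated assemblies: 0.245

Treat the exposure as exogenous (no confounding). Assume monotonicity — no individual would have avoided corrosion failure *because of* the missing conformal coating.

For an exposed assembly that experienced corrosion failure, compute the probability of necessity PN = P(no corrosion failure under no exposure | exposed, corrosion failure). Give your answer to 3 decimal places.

PN ≈ 0.650

Let p₁ = 0.7, p₀ = 0.245.
Under exogeneity and monotonicity, PN = (p₁ − p₀) / p₁.
PN = (0.7 − 0.245) / 0.7 = 0.455 / 0.7 ≈ 0.6500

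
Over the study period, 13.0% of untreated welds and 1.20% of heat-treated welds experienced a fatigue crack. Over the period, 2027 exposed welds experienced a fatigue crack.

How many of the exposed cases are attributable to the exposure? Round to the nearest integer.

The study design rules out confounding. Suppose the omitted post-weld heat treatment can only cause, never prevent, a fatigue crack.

about 1840 cases

p₁ = 0.13, p₀ = 0.012.
PN = (p₁ − p₀)/p₁ = (0.13 − 0.012) / 0.13 ≈ 0.90769.
Attributable cases ≈ PN × (exposed cases) = 0.90769 × 2027 ≈ 1839.89.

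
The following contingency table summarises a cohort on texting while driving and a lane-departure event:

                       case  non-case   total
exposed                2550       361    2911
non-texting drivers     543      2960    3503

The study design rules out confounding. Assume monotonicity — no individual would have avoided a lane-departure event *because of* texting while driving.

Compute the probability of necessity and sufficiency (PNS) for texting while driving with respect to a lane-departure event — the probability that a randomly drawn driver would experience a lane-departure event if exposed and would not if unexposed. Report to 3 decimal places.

p₁ = P(outcome | exposed) = 2550/2911 = 0.87599
p₀ = P(outcome | unexposed) = 543/3503 = 0.15501
Under exogeneity and monotonicity, PNS = p₁ − p₀.
PNS = 0.87599 − 0.15501 = 0.72098

PNS ≈ 0.721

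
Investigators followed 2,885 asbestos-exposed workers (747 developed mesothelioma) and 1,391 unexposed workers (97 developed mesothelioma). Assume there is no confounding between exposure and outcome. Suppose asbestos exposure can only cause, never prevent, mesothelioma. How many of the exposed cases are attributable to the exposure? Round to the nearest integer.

about 546 cases

p₁ = P(outcome | exposed) = 747/2885 = 0.25893
p₀ = P(outcome | unexposed) = 97/1391 = 0.069734
PN = (p₁ − p₀)/p₁ = (0.25893 − 0.069734) / 0.25893 ≈ 0.73068.
Attributable cases ≈ PN × (exposed cases) = 0.73068 × 747 ≈ 545.82.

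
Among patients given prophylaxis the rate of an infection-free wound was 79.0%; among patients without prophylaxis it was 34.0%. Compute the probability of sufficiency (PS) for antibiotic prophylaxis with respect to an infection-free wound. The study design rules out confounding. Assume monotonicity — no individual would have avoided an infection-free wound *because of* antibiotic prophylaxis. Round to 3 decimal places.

PS ≈ 0.682

p₁ = 0.79, p₀ = 0.34.
Under exogeneity and monotonicity, PS = (p₁ − p₀) / (1 − p₀).
PS = (0.79 − 0.34) / (1 − 0.34) = 0.45 / 0.66 ≈ 0.6818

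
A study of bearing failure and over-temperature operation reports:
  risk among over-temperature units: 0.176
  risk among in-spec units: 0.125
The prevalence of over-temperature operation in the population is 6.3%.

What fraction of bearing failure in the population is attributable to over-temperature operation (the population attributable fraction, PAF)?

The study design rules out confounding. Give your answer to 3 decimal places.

Let p₁ = 0.176, p₀ = 0.125.
Overall risk P(Y=1) = π·p₁ + (1−π)·p₀ = 0.063×0.176 + 0.937×0.125 = 0.12821.
Under exogeneity, PAF = [P(Y=1) − p₀] / P(Y=1).
PAF = (0.12821 − 0.125) / 0.12821 ≈ 0.0251

PAF ≈ 0.025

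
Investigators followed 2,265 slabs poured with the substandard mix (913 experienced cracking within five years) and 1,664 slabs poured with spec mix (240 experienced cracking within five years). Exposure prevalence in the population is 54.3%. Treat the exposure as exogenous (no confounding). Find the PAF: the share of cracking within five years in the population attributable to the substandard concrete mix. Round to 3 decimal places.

PAF ≈ 0.494

p₁ = P(outcome | exposed) = 913/2265 = 0.40309
p₀ = P(outcome | unexposed) = 240/1664 = 0.14423
Overall risk P(Y=1) = π·p₁ + (1−π)·p₀ = 0.543×0.40309 + 0.457×0.14423 = 0.28479.
Under exogeneity, PAF = [P(Y=1) − p₀] / P(Y=1).
PAF = (0.28479 − 0.14423) / 0.28479 ≈ 0.4936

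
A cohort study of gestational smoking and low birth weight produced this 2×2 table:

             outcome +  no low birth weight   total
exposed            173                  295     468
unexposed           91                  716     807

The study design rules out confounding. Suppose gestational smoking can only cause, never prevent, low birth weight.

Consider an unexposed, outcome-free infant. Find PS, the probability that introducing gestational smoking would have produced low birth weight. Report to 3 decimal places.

p₁ = P(outcome | exposed) = 173/468 = 0.36966
p₀ = P(outcome | unexposed) = 91/807 = 0.11276
Under exogeneity and monotonicity, PS = (p₁ − p₀)/(1 − p₀).
PS = (0.36966 − 0.11276) / 0.88724 ≈ 0.2895

PS ≈ 0.290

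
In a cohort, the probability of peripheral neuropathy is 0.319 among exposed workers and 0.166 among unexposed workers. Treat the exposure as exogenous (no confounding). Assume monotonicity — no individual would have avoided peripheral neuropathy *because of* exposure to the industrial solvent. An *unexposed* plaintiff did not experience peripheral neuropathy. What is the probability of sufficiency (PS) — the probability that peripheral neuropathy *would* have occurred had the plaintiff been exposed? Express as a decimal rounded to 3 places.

Let p₁ = 0.319, p₀ = 0.166.
Under exogeneity and monotonicity, PS = (p₁ − p₀) / (1 − p₀).
PS = (0.319 − 0.166) / (1 − 0.166) = 0.153 / 0.834 ≈ 0.1835

PS ≈ 0.183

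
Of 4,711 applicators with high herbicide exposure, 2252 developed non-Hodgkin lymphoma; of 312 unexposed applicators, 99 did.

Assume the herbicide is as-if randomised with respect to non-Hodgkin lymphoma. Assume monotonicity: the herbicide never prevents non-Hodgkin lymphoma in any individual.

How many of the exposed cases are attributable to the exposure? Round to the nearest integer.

p₁ = P(outcome | exposed) = 2252/4711 = 0.47803
p₀ = P(outcome | unexposed) = 99/312 = 0.31731
PN = (p₁ − p₀)/p₁ = (0.47803 − 0.31731) / 0.47803 ≈ 0.33622.
Attributable cases ≈ PN × (exposed cases) = 0.33622 × 2252 ≈ 757.16.

about 757 cases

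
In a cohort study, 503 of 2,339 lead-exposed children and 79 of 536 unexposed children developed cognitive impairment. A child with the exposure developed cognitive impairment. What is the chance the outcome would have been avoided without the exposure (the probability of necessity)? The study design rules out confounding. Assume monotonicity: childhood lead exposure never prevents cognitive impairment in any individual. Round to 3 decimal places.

PN ≈ 0.315

p₁ = P(outcome | exposed) = 503/2339 = 0.21505
p₀ = P(outcome | unexposed) = 79/536 = 0.14739
Under exogeneity and monotonicity, PN = (p₁ − p₀) / p₁.
PN = (0.21505 − 0.14739) / 0.21505 = 0.067661 / 0.21505 ≈ 0.3146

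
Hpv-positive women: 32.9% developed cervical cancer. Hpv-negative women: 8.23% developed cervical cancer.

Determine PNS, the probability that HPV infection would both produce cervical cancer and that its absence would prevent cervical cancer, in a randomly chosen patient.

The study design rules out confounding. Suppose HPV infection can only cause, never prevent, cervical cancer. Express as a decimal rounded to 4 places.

PNS ≈ 0.2467

p₁ = 0.329, p₀ = 0.0823.
Under exogeneity and monotonicity, PNS = p₁ − p₀.
PNS = 0.329 − 0.0823 = 0.2467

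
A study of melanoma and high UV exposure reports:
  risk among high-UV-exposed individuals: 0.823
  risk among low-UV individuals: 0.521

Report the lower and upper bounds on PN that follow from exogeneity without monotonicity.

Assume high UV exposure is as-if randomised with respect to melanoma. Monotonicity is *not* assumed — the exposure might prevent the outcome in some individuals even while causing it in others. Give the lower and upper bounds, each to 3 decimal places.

Let p₁ = 0.823, p₀ = 0.521.
Under exogeneity alone the bounds on PN are max{0,(p₁−p₀)/p₁} ≤ PN ≤ min{1,(1−p₀)/p₁}.
  lower = (p₁ − p₀)/p₁ = 0.302 / 0.823 ≈ 0.3670
  upper = min{1, (1 − p₀)/p₁} = 0.479 / 0.823 ≈ 0.5820

0.367 ≤ PN ≤ 0.582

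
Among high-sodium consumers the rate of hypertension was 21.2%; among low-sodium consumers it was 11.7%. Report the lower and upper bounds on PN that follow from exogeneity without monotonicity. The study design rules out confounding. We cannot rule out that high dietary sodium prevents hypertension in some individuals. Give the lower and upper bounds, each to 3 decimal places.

p₁ = 0.212, p₀ = 0.117.
Under exogeneity alone the bounds on PN are max{0,(p₁−p₀)/p₁} ≤ PN ≤ min{1,(1−p₀)/p₁}.
  lower = (p₁ − p₀)/p₁ = 0.095 / 0.212 ≈ 0.4481
  upper = min{1, (1 − p₀)/p₁} = 0.883 / 0.212 ≈ 4.1651 → capped at 1

0.448 ≤ PN ≤ 1.000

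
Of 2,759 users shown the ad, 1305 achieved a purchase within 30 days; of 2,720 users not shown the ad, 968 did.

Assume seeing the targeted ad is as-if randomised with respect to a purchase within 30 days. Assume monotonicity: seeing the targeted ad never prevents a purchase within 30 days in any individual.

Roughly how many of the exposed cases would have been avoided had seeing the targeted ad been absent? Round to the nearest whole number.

p₁ = P(outcome | exposed) = 1305/2759 = 0.473
p₀ = P(outcome | unexposed) = 968/2720 = 0.35588
PN = (p₁ − p₀)/p₁ = (0.473 − 0.35588) / 0.473 ≈ 0.24760.
Attributable cases ≈ PN × (exposed cases) = 0.24760 × 1305 ≈ 323.12.

about 323 cases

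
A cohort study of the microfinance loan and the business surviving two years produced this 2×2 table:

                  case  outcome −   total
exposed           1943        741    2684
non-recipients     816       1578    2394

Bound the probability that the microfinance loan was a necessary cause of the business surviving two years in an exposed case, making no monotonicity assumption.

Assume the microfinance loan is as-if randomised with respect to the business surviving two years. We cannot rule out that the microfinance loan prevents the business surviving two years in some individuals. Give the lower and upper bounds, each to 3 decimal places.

0.529 ≤ PN ≤ 0.911

p₁ = P(outcome | exposed) = 1943/2684 = 0.72392
p₀ = P(outcome | unexposed) = 816/2394 = 0.34085
Under exogeneity alone the bounds on PN are max{0,(p₁−p₀)/p₁} ≤ PN ≤ min{1,(1−p₀)/p₁}.
  lower = (p₁ − p₀)/p₁ = 0.38307 / 0.72392 ≈ 0.5292
  upper = min{1, (1 − p₀)/p₁} = 0.65915 / 0.72392 ≈ 0.9105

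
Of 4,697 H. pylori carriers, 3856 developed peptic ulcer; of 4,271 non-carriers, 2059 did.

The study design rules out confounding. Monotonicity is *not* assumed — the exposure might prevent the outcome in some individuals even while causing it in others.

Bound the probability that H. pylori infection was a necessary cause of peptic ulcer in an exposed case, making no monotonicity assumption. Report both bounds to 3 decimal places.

0.413 ≤ PN ≤ 0.631

p₁ = P(outcome | exposed) = 3856/4697 = 0.82095
p₀ = P(outcome | unexposed) = 2059/4271 = 0.48209
Under exogeneity alone the bounds on PN are max{0,(p₁−p₀)/p₁} ≤ PN ≤ min{1,(1−p₀)/p₁}.
  lower = (p₁ − p₀)/p₁ = 0.33886 / 0.82095 ≈ 0.4128
  upper = min{1, (1 − p₀)/p₁} = 0.51791 / 0.82095 ≈ 0.6309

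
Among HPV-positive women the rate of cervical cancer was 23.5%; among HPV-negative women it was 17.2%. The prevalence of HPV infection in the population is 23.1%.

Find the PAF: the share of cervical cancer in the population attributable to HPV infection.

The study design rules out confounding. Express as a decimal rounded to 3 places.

p₁ = 0.235, p₀ = 0.172.
Overall risk P(Y=1) = π·p₁ + (1−π)·p₀ = 0.231×0.235 + 0.769×0.172 = 0.18655.
Under exogeneity, PAF = [P(Y=1) − p₀] / P(Y=1).
PAF = (0.18655 − 0.172) / 0.18655 ≈ 0.0780

PAF ≈ 0.078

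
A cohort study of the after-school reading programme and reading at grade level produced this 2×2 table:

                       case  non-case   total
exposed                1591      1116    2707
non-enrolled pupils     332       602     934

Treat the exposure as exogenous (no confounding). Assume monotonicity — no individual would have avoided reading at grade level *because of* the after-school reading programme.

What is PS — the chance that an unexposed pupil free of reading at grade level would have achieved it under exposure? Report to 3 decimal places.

PS ≈ 0.360

p₁ = P(outcome | exposed) = 1591/2707 = 0.58774
p₀ = P(outcome | unexposed) = 332/934 = 0.35546
Under exogeneity and monotonicity, PS = (p₁ − p₀)/(1 − p₀).
PS = (0.58774 − 0.35546) / 0.64454 ≈ 0.3604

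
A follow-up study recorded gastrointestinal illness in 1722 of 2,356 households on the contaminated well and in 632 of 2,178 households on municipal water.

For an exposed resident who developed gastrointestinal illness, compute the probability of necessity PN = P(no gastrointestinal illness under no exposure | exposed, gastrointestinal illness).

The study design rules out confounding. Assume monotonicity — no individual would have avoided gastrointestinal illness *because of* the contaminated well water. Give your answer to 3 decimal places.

PN ≈ 0.603

p₁ = P(outcome | exposed) = 1722/2356 = 0.7309
p₀ = P(outcome | unexposed) = 632/2178 = 0.29017
Under exogeneity and monotonicity, PN = (p₁ − p₀) / p₁.
PN = (0.7309 − 0.29017) / 0.7309 = 0.44073 / 0.7309 ≈ 0.6030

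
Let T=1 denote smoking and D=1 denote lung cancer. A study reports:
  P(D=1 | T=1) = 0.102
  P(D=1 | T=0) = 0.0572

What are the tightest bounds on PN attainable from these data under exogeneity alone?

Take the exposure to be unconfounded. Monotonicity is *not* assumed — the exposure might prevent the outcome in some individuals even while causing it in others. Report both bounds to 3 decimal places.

Let p₁ = 0.102, p₀ = 0.0572.
Under exogeneity alone the bounds on PN are max{0,(p₁−p₀)/p₁} ≤ PN ≤ min{1,(1−p₀)/p₁}.
  lower = (p₁ − p₀)/p₁ = 0.0448 / 0.102 ≈ 0.4392
  upper = min{1, (1 − p₀)/p₁} = 0.9428 / 0.102 ≈ 9.2431 → capped at 1

0.439 ≤ PN ≤ 1.000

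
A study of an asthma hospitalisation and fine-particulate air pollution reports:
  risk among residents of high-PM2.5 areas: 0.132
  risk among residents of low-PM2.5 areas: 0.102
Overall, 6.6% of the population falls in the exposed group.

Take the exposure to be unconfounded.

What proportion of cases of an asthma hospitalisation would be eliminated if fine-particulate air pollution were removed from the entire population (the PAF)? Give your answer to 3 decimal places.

PAF ≈ 0.019

Let p₁ = 0.132, p₀ = 0.102.
Overall risk P(Y=1) = π·p₁ + (1−π)·p₀ = 0.066×0.132 + 0.934×0.102 = 0.10398.
Under exogeneity, PAF = [P(Y=1) − p₀] / P(Y=1).
PAF = (0.10398 − 0.102) / 0.10398 ≈ 0.0190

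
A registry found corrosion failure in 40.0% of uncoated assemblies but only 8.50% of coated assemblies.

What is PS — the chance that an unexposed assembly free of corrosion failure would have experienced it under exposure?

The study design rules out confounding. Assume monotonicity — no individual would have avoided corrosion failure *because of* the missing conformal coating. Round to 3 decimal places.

p₁ = 0.4, p₀ = 0.085.
Under exogeneity and monotonicity, PS = (p₁ − p₀) / (1 − p₀).
PS = (0.4 − 0.085) / (1 − 0.085) = 0.315 / 0.915 ≈ 0.3443

PS ≈ 0.344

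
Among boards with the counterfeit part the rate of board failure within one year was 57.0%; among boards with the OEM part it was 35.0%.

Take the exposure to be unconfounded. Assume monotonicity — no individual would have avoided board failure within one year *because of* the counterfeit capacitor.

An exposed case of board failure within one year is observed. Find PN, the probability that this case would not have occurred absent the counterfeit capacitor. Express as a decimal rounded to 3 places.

p₁ = 0.57, p₀ = 0.35.
Under exogeneity and monotonicity, PN = (p₁ − p₀) / p₁.
PN = (0.57 − 0.35) / 0.57 = 0.22 / 0.57 ≈ 0.3860

PN ≈ 0.386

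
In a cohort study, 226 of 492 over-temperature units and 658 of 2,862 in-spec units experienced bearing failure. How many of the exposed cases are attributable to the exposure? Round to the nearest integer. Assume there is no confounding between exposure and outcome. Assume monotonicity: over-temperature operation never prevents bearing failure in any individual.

p₁ = P(outcome | exposed) = 226/492 = 0.45935
p₀ = P(outcome | unexposed) = 658/2862 = 0.22991
PN = (p₁ − p₀)/p₁ = (0.45935 − 0.22991) / 0.45935 ≈ 0.49949.
Attributable cases ≈ PN × (exposed cases) = 0.49949 × 226 ≈ 112.88.

about 113 cases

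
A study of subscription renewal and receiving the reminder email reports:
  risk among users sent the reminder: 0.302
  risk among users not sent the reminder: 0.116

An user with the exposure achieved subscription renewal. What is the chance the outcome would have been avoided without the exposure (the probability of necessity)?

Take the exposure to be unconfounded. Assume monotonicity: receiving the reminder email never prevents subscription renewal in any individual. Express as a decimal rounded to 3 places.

PN ≈ 0.616

Let p₁ = 0.302, p₀ = 0.116.
Under exogeneity and monotonicity, PN = (p₁ − p₀) / p₁.
PN = (0.302 − 0.116) / 0.302 = 0.186 / 0.302 ≈ 0.6159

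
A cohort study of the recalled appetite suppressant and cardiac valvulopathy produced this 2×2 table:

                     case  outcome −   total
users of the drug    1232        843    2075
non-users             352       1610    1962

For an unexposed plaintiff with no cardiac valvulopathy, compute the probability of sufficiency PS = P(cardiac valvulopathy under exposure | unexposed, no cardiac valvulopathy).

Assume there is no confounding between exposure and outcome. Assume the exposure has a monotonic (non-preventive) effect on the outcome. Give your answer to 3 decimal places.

p₁ = P(outcome | exposed) = 1232/2075 = 0.59373
p₀ = P(outcome | unexposed) = 352/1962 = 0.17941
Under exogeneity and monotonicity, PS = (p₁ − p₀)/(1 − p₀).
PS = (0.59373 − 0.17941) / 0.82059 ≈ 0.5049

PS ≈ 0.505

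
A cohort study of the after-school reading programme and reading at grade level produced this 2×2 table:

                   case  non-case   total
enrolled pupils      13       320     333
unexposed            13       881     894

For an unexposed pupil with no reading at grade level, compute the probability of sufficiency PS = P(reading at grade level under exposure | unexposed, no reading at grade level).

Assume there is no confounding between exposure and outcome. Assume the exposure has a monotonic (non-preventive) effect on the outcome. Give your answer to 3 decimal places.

PS ≈ 0.025

p₁ = P(outcome | exposed) = 13/333 = 0.039039
p₀ = P(outcome | unexposed) = 13/894 = 0.014541
Under exogeneity and monotonicity, PS = (p₁ − p₀) / (1 − p₀).
PS = (0.039039 − 0.014541) / (1 − 0.014541) = 0.024498 / 0.98546 ≈ 0.0249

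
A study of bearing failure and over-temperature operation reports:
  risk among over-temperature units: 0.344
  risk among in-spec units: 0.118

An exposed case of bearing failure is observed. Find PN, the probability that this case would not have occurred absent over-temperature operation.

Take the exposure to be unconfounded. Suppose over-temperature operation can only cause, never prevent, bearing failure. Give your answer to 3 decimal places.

Let p₁ = 0.344, p₀ = 0.118.
Under exogeneity and monotonicity, PN = (p₁ − p₀) / p₁.
PN = (0.344 − 0.118) / 0.344 = 0.226 / 0.344 ≈ 0.6570

PN ≈ 0.657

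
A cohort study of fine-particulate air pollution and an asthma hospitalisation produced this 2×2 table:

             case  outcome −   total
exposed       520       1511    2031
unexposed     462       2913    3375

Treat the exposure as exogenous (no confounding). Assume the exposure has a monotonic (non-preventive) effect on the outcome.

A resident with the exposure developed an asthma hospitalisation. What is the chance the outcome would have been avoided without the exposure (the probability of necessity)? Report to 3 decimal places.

p₁ = P(outcome | exposed) = 520/2031 = 0.25603
p₀ = P(outcome | unexposed) = 462/3375 = 0.13689
Under exogeneity and monotonicity, PN = (p₁ − p₀) / p₁.
PN = (0.25603 − 0.13689) / 0.25603 = 0.11914 / 0.25603 ≈ 0.4653

PN ≈ 0.465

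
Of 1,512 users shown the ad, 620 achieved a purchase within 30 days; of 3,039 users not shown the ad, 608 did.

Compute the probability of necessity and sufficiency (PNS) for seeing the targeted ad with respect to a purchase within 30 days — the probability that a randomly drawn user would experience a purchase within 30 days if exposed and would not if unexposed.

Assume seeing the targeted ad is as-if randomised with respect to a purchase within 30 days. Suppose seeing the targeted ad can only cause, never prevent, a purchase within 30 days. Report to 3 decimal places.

PNS ≈ 0.210

p₁ = P(outcome | exposed) = 620/1512 = 0.41005
p₀ = P(outcome | unexposed) = 608/3039 = 0.20007
Under exogeneity and monotonicity, PNS = p₁ − p₀.
PNS = 0.41005 − 0.20007 = 0.20999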